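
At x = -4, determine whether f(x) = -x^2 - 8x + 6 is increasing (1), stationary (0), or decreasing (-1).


Compute f'(x) to determine behavior:
f'(x) = -2x - 8
f'(-4) = -2 * (-4) - 8
= 8 - 8
= 0
Since f'(-4) = 0, the function is stationary (0)

0


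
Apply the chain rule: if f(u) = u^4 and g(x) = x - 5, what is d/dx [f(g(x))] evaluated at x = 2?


Using the chain rule: (f(g(x)))' = f'(g(x)) * g'(x)
First, find g(2):
g(2) = 1 * 2 - 5 = -3
Next, f'(u) = 4u^3
And g'(x) = 1
So f'(g(2)) * g'(2)
= 4 * (-3)^3 * 1
= 4 * (-27) * 1
= -108

-108


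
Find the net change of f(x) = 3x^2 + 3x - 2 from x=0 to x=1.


Net change = f(b) - f(a)
f(x) = 3x^2 + 3x - 2
Compute f(1):
f(1) = 3 * 1^2 + 3 * 1 - 2
= 3 + 3 - 2
= 4
Compute f(0):
f(0) = 3 * 0^2 + 3 * 0 - 2
= 0 + 0 - 2
= -2
Net change = 4 - (-2) = 6

6


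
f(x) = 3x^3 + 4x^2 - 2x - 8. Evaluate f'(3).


Differentiate f(x) = 3x^3 + 4x^2 - 2x - 8 term by term:
f'(x) = 9x^2 + 8x - 2
Substitute x = 3:
f'(3) = 9 * 3^2 + 8 * 3 - 2
= 81 + 24 - 2
= 103

103


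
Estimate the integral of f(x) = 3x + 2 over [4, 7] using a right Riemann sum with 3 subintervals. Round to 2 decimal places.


Right Riemann sum uses right endpoints of each subinterval.
Interval: [4, 7], n = 3
dx = (7 - 4) / 3 = 1
Right endpoints: [5, 6, 7]
f values: [17, 20, 23]
Sum = dx * (sum of f values)
= 1 * 60
= 60 = 60.00

60.00


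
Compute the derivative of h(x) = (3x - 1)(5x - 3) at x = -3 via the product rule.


Let u(x) = 3x - 1 and v(x) = 5x - 3
u'(x) = 3
v'(x) = 5
Product rule: h'(x) = u'(x)*v(x) + u(x)*v'(x)
= 3 * (5x - 3) + (3x - 1) * 5
At x = -3:
u(-3) = 3 * (-3) - 1 = -10
v(-3) = 5 * (-3) - 3 = -18
h'(-3) = 3 * (-18) + (-10) * 5
= -54 - 50
= -104

-104


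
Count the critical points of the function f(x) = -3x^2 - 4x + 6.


Find where f'(x) = 0:
f'(x) = -6x - 4
Set f'(x) = 0:
-6x - 4 = 0
x = 4 / (-6) = -2/3
This is a linear equation in x, so there is exactly one solution.
Number of critical points: 1

1


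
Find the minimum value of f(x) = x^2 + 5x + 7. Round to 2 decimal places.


For a quadratic f(x) = ax^2 + bx + c with a > 0, the minimum is at the vertex.
Vertex x-coordinate: x = -b/(2a)
x = -(5) / (2 * 1)
x = -5/2
Substitute back to find the minimum value:
f(-5/2) = 1 * (-5/2)^2 + 5 * (-5/2) + 7
= 25/4 - 25/2 + 7
= 3/4 = 0.75

0.75


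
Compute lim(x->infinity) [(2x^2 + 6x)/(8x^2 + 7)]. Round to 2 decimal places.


For limits at infinity with equal-degree polynomials,
we compare leading coefficients.
Numerator leading term: 2x^2
Denominator leading term: 8x^2
Divide both by x^2:
lim = (2 + 6/x) / (8 + 7/x^2)
As x -> infinity, the 1/x and 1/x^2 terms vanish:
= 2/8 = 1/4 = 0.25

0.25


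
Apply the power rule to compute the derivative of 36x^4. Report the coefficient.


We apply the power rule: d/dx [ax^n] = a*n * x^(n-1)
d/dx [36x^4]
= 36 * 4 * x^(4-1)
= 144x^3
The coefficient is 144

144


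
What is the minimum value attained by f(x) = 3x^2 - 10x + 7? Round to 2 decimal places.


For a quadratic f(x) = ax^2 + bx + c with a > 0, the minimum is at the vertex.
Vertex x-coordinate: x = -b/(2a)
x = -(-10) / (2 * 3)
x = 10/6 = 5/3
Substitute back to find the minimum value:
f(5/3) = 3 * (5/3)^2 - 10 * (5/3) + 7
= 25/3 - 50/3 + 7
= -4/3 ≈ -1.33

-1.33


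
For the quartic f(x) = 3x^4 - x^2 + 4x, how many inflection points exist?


Inflection points occur where f''(x) = 0 and concavity changes.
f(x) = 3x^4 - x^2 + 4x
f'(x) = 12x^3 - 2x + 4
f''(x) = 36x^2 - 2
This is a quadratic in x. Use the discriminant to count real roots.
Discriminant = (0)^2 - 4 * 36 * (-2)
= 0 - (-288)
= 288
Since discriminant > 0, f''(x) = 0 has 2 distinct real solutions.
A quadratic with two distinct real roots changes sign at each root, so concavity changes at both.
Number of inflection points: 2

2


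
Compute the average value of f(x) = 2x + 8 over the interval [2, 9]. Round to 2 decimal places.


Average value = 1/(b-a) * integral from a to b of f(x) dx
First compute the integral of 2x + 8:
F(x) = x^2 + 8x
F(9) = 1 * 81 + 8 * 9 = 153
F(2) = 1 * 4 + 8 * 2 = 20
Integral = 153 - 20 = 133
Average = 133 / (9 - 2) = 133 / 7
= 19 = 19.00

19.00


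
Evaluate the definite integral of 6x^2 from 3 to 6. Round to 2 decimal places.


Find the antiderivative of 6x^2:
F(x) = 6/3 * x^3
Apply the Fundamental Theorem of Calculus:
F(6) - F(3)
= 6/3 * 6^3 - 6/3 * 3^3
= 6/3 * (216 - 27)
= 6/3 * 189
= 378 = 378.00

378.00


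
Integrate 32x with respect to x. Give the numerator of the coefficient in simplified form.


Apply the power rule for integration:
integral of ax^n dx = a/(n+1) * x^(n+1) + C
integral of 32x dx
= 32/2 * x^2 + C
= 16 * x^2 + C
The coefficient in lowest terms is 16 = 16/1, so its numerator is 16

16


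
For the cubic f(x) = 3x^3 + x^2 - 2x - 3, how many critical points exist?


Find where f'(x) = 0:
f(x) = 3x^3 + x^2 - 2x - 3
f'(x) = 9x^2 + 2x - 2
This is a quadratic in x. Use the discriminant to count real roots.
Discriminant = (2)^2 - 4 * 9 * (-2)
= 4 - (-72)
= 76
Since discriminant > 0, f'(x) = 0 has 2 real solutions.
Number of critical points: 2

2


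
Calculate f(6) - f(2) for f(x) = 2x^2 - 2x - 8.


Net change = f(b) - f(a)
f(x) = 2x^2 - 2x - 8
Compute f(6):
f(6) = 2 * 6^2 - 2 * 6 - 8
= 72 - 12 - 8
= 52
Compute f(2):
f(2) = 2 * 2^2 - 2 * 2 - 8
= 8 - 4 - 8
= -4
Net change = 52 - (-4) = 56

56


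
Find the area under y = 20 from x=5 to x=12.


The area under a constant function y = 20 is a rectangle.
Width = 12 - 5 = 7
Height = 20
Area = width * height
= 7 * 20
= 140

140


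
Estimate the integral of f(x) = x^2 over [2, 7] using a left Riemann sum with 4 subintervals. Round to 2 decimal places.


Left Riemann sum uses left endpoints of each subinterval.
Interval: [2, 7], n = 4
dx = (7 - 2) / 4 = 5/4
Left endpoints: [2, 13/4, 9/2, 23/4]
f values: [4, 169/16, 81/4, 529/16]
Sum = dx * (sum of f values)
= 5/4 * 543/8
= 2715/32 ≈ 84.84

84.84


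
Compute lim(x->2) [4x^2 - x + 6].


Since polynomials are continuous, we use direct substitution.
lim(x->2) of 4x^2 - x + 6
= 4 * 2^2 - 1 * 2 + 6
= 16 - 2 + 6
= 20

20


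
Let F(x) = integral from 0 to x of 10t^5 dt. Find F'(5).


By the Fundamental Theorem of Calculus (Part 1):
If F(x) = integral from 0 to x of f(t) dt, then F'(x) = f(x)
Here f(t) = 10t^5
So F'(x) = 10x^5
Evaluate at x = 5:
F'(5) = 10 * 5^5
= 10 * 3125
= 31250

31250


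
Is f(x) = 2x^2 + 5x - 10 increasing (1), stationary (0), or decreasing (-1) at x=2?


Compute f'(x) to determine behavior:
f'(x) = 4x + 5
f'(2) = 4 * 2 + 5
= 8 + 5
= 13
Since f'(2) > 0, the function is increasing (1)

1


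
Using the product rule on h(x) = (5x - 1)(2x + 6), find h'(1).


Let u(x) = 5x - 1 and v(x) = 2x + 6
u'(x) = 5
v'(x) = 2
Product rule: h'(x) = u'(x)*v(x) + u(x)*v'(x)
= 5 * (2x + 6) + (5x - 1) * 2
At x = 1:
u(1) = 5 * 1 - 1 = 4
v(1) = 2 * 1 + 6 = 8
h'(1) = 5 * 8 + 4 * 2
= 40 + 8
= 48

48


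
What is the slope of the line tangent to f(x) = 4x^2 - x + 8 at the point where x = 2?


The slope of the tangent line equals f'(x) at the point.
f(x) = 4x^2 - x + 8
f'(x) = 8x - 1
At x = 2:
f'(2) = 8 * 2 - 1
= 16 - 1
= 15

15


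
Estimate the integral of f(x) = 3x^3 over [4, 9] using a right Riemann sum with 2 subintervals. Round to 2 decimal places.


Right Riemann sum uses right endpoints of each subinterval.
Interval: [4, 9], n = 2
dx = (9 - 4) / 2 = 5/2
Right endpoints: [13/2, 9]
f values: [6591/8, 2187]
Sum = dx * (sum of f values)
= 5/2 * 24087/8
= 120435/16 ≈ 7527.19

7527.19


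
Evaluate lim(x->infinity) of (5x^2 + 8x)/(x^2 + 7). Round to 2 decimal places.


For limits at infinity with equal-degree polynomials,
we compare leading coefficients.
Numerator leading term: 5x^2
Denominator leading term: x^2
Divide both by x^2:
lim = (5 + 8/x) / (1 + 7/x^2)
As x -> infinity, the 1/x and 1/x^2 terms vanish:
= 5/1 = 5 = 5.00

5.00


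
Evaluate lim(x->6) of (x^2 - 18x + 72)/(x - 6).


Direct substitution gives 0/0, so we factor the numerator.
Factor: (x^2 - 18x + 72) = (x - 6)(x - 12)
Cancel the common factor (x - 6):
(x^2 - 18x + 72)/(x - 6) = (x - 12)
Now substitute x = 6:
= (6) - (12) = -6

-6


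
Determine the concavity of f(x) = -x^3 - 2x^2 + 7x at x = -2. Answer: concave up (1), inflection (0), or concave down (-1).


Concavity is determined by the sign of f''(x).
f(x) = -x^3 - 2x^2 + 7x
f'(x) = -3x^2 - 4x + 7
f''(x) = -6x - 4
f''(-2) = -6 * (-2) - 4
= 12 - 4
= 8
Since f''(-2) > 0, the function is concave up (1)

1


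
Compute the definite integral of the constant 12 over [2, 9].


The integral of a constant k over [a, b] equals k * (b - a).
integral from 2 to 9 of 12 dx
= 12 * (9 - 2)
= 12 * 7
= 84

84


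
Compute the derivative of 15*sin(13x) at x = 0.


Apply the chain rule to differentiate 15*sin(13x):
d/dx [15*sin(13x)]
= 15 * cos(13x) * d/dx(13x)
= 15 * 13 * cos(13x)
= 195 * cos(13x)
Evaluate at x = 0:
= 195 * cos(0)
= 195 * 1
= 195

195


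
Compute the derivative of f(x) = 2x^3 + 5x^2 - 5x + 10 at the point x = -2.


Differentiate f(x) = 2x^3 + 5x^2 - 5x + 10 term by term:
f'(x) = 6x^2 + 10x - 5
Substitute x = -2:
f'(-2) = 6 * (-2)^2 + 10 * (-2) - 5
= 24 - 20 - 5
= -1

-1


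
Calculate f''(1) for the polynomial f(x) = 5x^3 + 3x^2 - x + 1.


First derivative:
f'(x) = 15x^2 + 6x - 1
Second derivative:
f''(x) = 30x + 6
Substitute x = 1:
f''(1) = 30 * 1 + 6
= 30 + 6
= 36

36


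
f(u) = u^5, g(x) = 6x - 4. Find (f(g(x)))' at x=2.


Using the chain rule: (f(g(x)))' = f'(g(x)) * g'(x)
First, find g(2):
g(2) = 6 * 2 - 4 = 8
Next, f'(u) = 5u^4
And g'(x) = 6
So f'(g(2)) * g'(2)
= 5 * 8^4 * 6
= 5 * 4096 * 6
= 122880

122880


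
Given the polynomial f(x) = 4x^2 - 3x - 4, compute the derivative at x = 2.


Differentiate term by term using power and sum rules:
f(x) = 4x^2 - 3x - 4
f'(x) = 8x - 3
Substitute x = 2:
f'(2) = 8 * 2 - 3
= 16 - 3
= 13

13


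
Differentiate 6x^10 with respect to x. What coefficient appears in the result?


We apply the power rule: d/dx [ax^n] = a*n * x^(n-1)
d/dx [6x^10]
= 6 * 10 * x^(10-1)
= 60x^9
The coefficient is 60

60


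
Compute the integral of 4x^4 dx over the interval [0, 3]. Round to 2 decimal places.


Find the antiderivative of 4x^4:
F(x) = 4/5 * x^5
Apply the Fundamental Theorem of Calculus:
F(3) - F(0)
= 4/5 * 3^5 - 4/5 * 0^5
= 4/5 * (243 - 0)
= 4/5 * 243
= 972/5 = 194.40

194.40


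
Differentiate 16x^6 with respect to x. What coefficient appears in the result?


We apply the power rule: d/dx [ax^n] = a*n * x^(n-1)
d/dx [16x^6]
= 16 * 6 * x^(6-1)
= 96x^5
The coefficient is 96

96


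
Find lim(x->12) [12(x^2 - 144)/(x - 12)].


Direct substitution gives 0/0, so we factor the numerator.
Factor: 12(x^2 - 144) = 12 * (x - 12)(x + 12)
Cancel the common factor (x - 12):
12(x^2 - 144)/(x - 12) = 12 * (x + 12)
Now substitute x = 12:
= 12 * (12 + 12) = 288

288


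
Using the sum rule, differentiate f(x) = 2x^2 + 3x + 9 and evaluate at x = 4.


Differentiate term by term using power and sum rules:
f(x) = 2x^2 + 3x + 9
f'(x) = 4x + 3
Substitute x = 4:
f'(4) = 4 * 4 + 3
= 16 + 3
= 19

19


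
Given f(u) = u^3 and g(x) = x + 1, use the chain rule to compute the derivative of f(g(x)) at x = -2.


Using the chain rule: (f(g(x)))' = f'(g(x)) * g'(x)
First, find g(-2):
g(-2) = 1 * (-2) + 1 = -1
Next, f'(u) = 3u^2
And g'(x) = 1
So f'(g(-2)) * g'(-2)
= 3 * (-1)^2 * 1
= 3 * 1 * 1
= 3

3


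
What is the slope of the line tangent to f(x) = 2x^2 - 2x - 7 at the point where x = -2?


The slope of the tangent line equals f'(x) at the point.
f(x) = 2x^2 - 2x - 7
f'(x) = 4x - 2
At x = -2:
f'(-2) = 4 * (-2) - 2
= -8 - 2
= -10

-10


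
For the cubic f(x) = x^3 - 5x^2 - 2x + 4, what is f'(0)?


Differentiate f(x) = x^3 - 5x^2 - 2x + 4 term by term:
f'(x) = 3x^2 - 10x - 2
Substitute x = 0:
f'(0) = 3 * 0^2 - 10 * 0 - 2
= 0 + 0 - 2
= -2

-2


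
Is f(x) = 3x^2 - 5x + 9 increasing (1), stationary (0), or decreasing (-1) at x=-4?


Compute f'(x) to determine behavior:
f'(x) = 6x - 5
f'(-4) = 6 * (-4) - 5
= -24 - 5
= -29
Since f'(-4) < 0, the function is decreasing (-1)

-1


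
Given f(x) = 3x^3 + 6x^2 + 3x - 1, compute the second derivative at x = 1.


First derivative:
f'(x) = 9x^2 + 12x + 3
Second derivative:
f''(x) = 18x + 12
Substitute x = 1:
f''(1) = 18 * 1 + 12
= 18 + 12
= 30

30


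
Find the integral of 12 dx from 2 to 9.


The integral of a constant k over [a, b] equals k * (b - a).
integral from 2 to 9 of 12 dx
= 12 * (9 - 2)
= 12 * 7
= 84

84


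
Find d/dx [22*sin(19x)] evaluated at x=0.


Apply the chain rule to differentiate 22*sin(19x):
d/dx [22*sin(19x)]
= 22 * cos(19x) * d/dx(19x)
= 22 * 19 * cos(19x)
= 418 * cos(19x)
Evaluate at x = 0:
= 418 * cos(0)
= 418 * 1
= 418

418


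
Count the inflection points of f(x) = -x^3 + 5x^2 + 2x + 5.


Inflection points occur where f''(x) = 0 and concavity changes.
f(x) = -x^3 + 5x^2 + 2x + 5
f'(x) = -3x^2 + 10x + 2
f''(x) = -6x + 10
Set f''(x) = 0:
-6x + 10 = 0
x = -10 / (-6) = 5/3
Since f''(x) is linear (degree 1), it changes sign at this point.
Therefore there is exactly 1 inflection point.

1


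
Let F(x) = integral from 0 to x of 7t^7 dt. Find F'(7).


By the Fundamental Theorem of Calculus (Part 1):
If F(x) = integral from 0 to x of f(t) dt, then F'(x) = f(x)
Here f(t) = 7t^7
So F'(x) = 7x^7
Evaluate at x = 7:
F'(7) = 7 * 7^7
= 7 * 823543
= 5764801

5764801


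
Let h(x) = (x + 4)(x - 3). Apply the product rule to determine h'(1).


Let u(x) = x + 4 and v(x) = x - 3
u'(x) = 1
v'(x) = 1
Product rule: h'(x) = u'(x)*v(x) + u(x)*v'(x)
= 1 * (x - 3) + (x + 4) * 1
At x = 1:
u(1) = 1 * 1 + 4 = 5
v(1) = 1 * 1 - 3 = -2
h'(1) = 1 * (-2) + 5 * 1
= -2 + 5
= 3

3


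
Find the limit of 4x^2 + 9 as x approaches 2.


Since polynomials are continuous, we use direct substitution.
lim(x->2) of 4x^2 + 9
= 4 * 2^2 + 0 * 2 + 9
= 16 + 0 + 9
= 25

25


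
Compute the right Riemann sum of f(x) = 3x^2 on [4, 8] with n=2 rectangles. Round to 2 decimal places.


Right Riemann sum uses right endpoints of each subinterval.
Interval: [4, 8], n = 2
dx = (8 - 4) / 2 = 2
Right endpoints: [6, 8]
f values: [108, 192]
Sum = dx * (sum of f values)
= 2 * 300
= 600 = 600.00

600.00


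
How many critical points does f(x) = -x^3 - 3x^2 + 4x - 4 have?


Find where f'(x) = 0:
f(x) = -x^3 - 3x^2 + 4x - 4
f'(x) = -3x^2 - 6x + 4
This is a quadratic in x. Use the discriminant to count real roots.
Discriminant = (-6)^2 - 4 * (-3) * 4
= 36 - (-48)
= 84
Since discriminant > 0, f'(x) = 0 has 2 real solutions.
Number of critical points: 2

2


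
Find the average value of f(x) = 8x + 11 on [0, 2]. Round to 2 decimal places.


Average value = 1/(b-a) * integral from a to b of f(x) dx
First compute the integral of 8x + 11:
F(x) = 4x^2 + 11x
F(2) = 4 * 4 + 11 * 2 = 38
F(0) = 4 * 0 + 11 * 0 = 0
Integral = 38 - 0 = 38
Average = 38 / (2 - 0) = 38 / 2
= 19 = 19.00

19.00


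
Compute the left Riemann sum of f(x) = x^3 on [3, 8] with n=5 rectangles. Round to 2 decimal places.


Left Riemann sum uses left endpoints of each subinterval.
Interval: [3, 8], n = 5
dx = (8 - 3) / 5 = 1
Left endpoints: [3, 4, 5, 6, 7]
f values: [27, 64, 125, 216, 343]
Sum = dx * (sum of f values)
= 1 * 775
= 775 = 775.00

775.00


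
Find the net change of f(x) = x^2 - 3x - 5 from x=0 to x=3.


Net change = f(b) - f(a)
f(x) = x^2 - 3x - 5
Compute f(3):
f(3) = 1 * 3^2 - 3 * 3 - 5
= 9 - 9 - 5
= -5
Compute f(0):
f(0) = 1 * 0^2 - 3 * 0 - 5
= 0 + 0 - 5
= -5
Net change = -5 - (-5) = 0

0


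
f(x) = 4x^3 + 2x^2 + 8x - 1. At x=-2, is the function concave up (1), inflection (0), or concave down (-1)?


Concavity is determined by the sign of f''(x).
f(x) = 4x^3 + 2x^2 + 8x - 1
f'(x) = 12x^2 + 4x + 8
f''(x) = 24x + 4
f''(-2) = 24 * (-2) + 4
= -48 + 4
= -44
Since f''(-2) < 0, the function is concave down (-1)

-1


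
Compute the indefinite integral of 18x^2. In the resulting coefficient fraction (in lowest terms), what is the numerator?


Apply the power rule for integration:
integral of ax^n dx = a/(n+1) * x^(n+1) + C
integral of 18x^2 dx
= 18/3 * x^3 + C
= 6 * x^3 + C
The coefficient in lowest terms is 6 = 6/1, so its numerator is 6

6


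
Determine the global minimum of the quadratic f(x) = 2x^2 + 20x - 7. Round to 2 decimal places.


For a quadratic f(x) = ax^2 + bx + c with a > 0, the minimum is at the vertex.
Vertex x-coordinate: x = -b/(2a)
x = -(20) / (2 * 2)
x = -20/4 = -5
Substitute back to find the minimum value:
f(-5) = 2 * (-5)^2 + 20 * (-5) - 7
= 50 - 100 - 7
= -57 = -57.00

-57.00


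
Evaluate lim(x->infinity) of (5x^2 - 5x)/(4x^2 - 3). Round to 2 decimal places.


For limits at infinity with equal-degree polynomials,
we compare leading coefficients.
Numerator leading term: 5x^2
Denominator leading term: 4x^2
Divide both by x^2:
lim = (5 - 5/x) / (4 - 3/x^2)
As x -> infinity, the 1/x and 1/x^2 terms vanish:
= 5/4 = 1.25

1.25


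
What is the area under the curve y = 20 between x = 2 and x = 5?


The area under a constant function y = 20 is a rectangle.
Width = 5 - 2 = 3
Height = 20
Area = width * height
= 3 * 20
= 60

60


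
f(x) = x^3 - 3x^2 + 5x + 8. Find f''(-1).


First derivative:
f'(x) = 3x^2 - 6x + 5
Second derivative:
f''(x) = 6x - 6
Substitute x = -1:
f''(-1) = 6 * (-1) - 6
= -6 - 6
= -12

-12


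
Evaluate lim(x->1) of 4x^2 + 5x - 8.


Since polynomials are continuous, we use direct substitution.
lim(x->1) of 4x^2 + 5x - 8
= 4 * 1^2 + 5 * 1 - 8
= 4 + 5 - 8
= 1

1


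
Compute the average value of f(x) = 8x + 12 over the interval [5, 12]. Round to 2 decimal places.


Average value = 1/(b-a) * integral from a to b of f(x) dx
First compute the integral of 8x + 12:
F(x) = 4x^2 + 12x
F(12) = 4 * 144 + 12 * 12 = 720
F(5) = 4 * 25 + 12 * 5 = 160
Integral = 720 - 160 = 560
Average = 560 / (12 - 5) = 560 / 7
= 80 = 80.00

80.00


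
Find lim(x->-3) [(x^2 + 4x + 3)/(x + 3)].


Direct substitution gives 0/0, so we factor the numerator.
Factor: (x^2 + 4x + 3) = (x + 3)(x + 1)
Cancel the common factor (x + 3):
(x^2 + 4x + 3)/(x + 3) = (x + 1)
Now substitute x = -3:
= (-3) - (-1) = -2

-2


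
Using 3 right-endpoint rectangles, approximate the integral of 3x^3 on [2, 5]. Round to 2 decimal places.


Right Riemann sum uses right endpoints of each subinterval.
Interval: [2, 5], n = 3
dx = (5 - 2) / 3 = 1
Right endpoints: [3, 4, 5]
f values: [81, 192, 375]
Sum = dx * (sum of f values)
= 1 * 648
= 648 = 648.00

648.00


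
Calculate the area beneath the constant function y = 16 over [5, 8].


The area under a constant function y = 16 is a rectangle.
Width = 8 - 5 = 3
Height = 16
Area = width * height
= 3 * 16
= 48

48


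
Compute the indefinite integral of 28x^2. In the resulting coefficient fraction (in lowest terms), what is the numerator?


Apply the power rule for integration:
integral of ax^n dx = a/(n+1) * x^(n+1) + C
integral of 28x^2 dx
= 28/3 * x^3 + C
The coefficient in lowest terms is 28/3, and its numerator is 28

28


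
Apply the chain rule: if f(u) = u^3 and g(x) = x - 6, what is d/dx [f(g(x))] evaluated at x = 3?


Using the chain rule: (f(g(x)))' = f'(g(x)) * g'(x)
First, find g(3):
g(3) = 1 * 3 - 6 = -3
Next, f'(u) = 3u^2
And g'(x) = 1
So f'(g(3)) * g'(3)
= 3 * (-3)^2 * 1
= 3 * 9 * 1
= 27

27


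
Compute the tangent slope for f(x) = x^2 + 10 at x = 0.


The slope of the tangent line equals f'(x) at the point.
f(x) = x^2 + 10
f'(x) = 2x
At x = 0:
f'(0) = 2 * 0 + 0
= 0 + 0
= 0

0


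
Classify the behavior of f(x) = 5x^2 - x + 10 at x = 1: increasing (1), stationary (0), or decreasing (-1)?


Compute f'(x) to determine behavior:
f'(x) = 10x - 1
f'(1) = 10 * 1 - 1
= 10 - 1
= 9
Since f'(1) > 0, the function is increasing (1)

1


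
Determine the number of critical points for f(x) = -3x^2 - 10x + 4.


Find where f'(x) = 0:
f'(x) = -6x - 10
Set f'(x) = 0:
-6x - 10 = 0
x = 10 / (-6) = -5/3
This is a linear equation in x, so there is exactly one solution.
Number of critical points: 1

1


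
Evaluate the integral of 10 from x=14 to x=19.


The integral of a constant k over [a, b] equals k * (b - a).
integral from 14 to 19 of 10 dx
= 10 * (19 - 14)
= 10 * 5
= 50

50


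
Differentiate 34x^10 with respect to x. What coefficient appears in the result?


We apply the power rule: d/dx [ax^n] = a*n * x^(n-1)
d/dx [34x^10]
= 34 * 10 * x^(10-1)
= 340x^9
The coefficient is 340

340


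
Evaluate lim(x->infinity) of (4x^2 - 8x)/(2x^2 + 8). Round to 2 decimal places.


For limits at infinity with equal-degree polynomials,
we compare leading coefficients.
Numerator leading term: 4x^2
Denominator leading term: 2x^2
Divide both by x^2:
lim = (4 - 8/x) / (2 + 8/x^2)
As x -> infinity, the 1/x and 1/x^2 terms vanish:
= 4/2 = 2 = 2.00

2.00


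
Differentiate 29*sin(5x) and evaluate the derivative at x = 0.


Apply the chain rule to differentiate 29*sin(5x):
d/dx [29*sin(5x)]
= 29 * cos(5x) * d/dx(5x)
= 29 * 5 * cos(5x)
= 145 * cos(5x)
Evaluate at x = 0:
= 145 * cos(0)
= 145 * 1
= 145

145


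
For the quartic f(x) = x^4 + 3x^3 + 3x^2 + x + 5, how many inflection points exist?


Inflection points occur where f''(x) = 0 and concavity changes.
f(x) = x^4 + 3x^3 + 3x^2 + x + 5
f'(x) = 4x^3 + 9x^2 + 6x + 1
f''(x) = 12x^2 + 18x + 6
This is a quadratic in x. Use the discriminant to count real roots.
Discriminant = (18)^2 - 4 * 12 * 6
= 324 - 288
= 36
Since discriminant > 0, f''(x) = 0 has 2 distinct real solutions.
A quadratic with two distinct real roots changes sign at each root, so concavity changes at both.
Number of inflection points: 2

2


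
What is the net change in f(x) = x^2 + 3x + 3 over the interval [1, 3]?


Net change = f(b) - f(a)
f(x) = x^2 + 3x + 3
Compute f(3):
f(3) = 1 * 3^2 + 3 * 3 + 3
= 9 + 9 + 3
= 21
Compute f(1):
f(1) = 1 * 1^2 + 3 * 1 + 3
= 1 + 3 + 3
= 7
Net change = 21 - 7 = 14

14


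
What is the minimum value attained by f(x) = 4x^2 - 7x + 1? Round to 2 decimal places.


For a quadratic f(x) = ax^2 + bx + c with a > 0, the minimum is at the vertex.
Vertex x-coordinate: x = -b/(2a)
x = -(-7) / (2 * 4)
x = 7/8
Substitute back to find the minimum value:
f(7/8) = 4 * (7/8)^2 - 7 * (7/8) + 1
= 49/16 - 49/8 + 1
= -33/16 ≈ -2.06

-2.06


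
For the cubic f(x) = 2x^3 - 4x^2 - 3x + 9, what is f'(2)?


Differentiate f(x) = 2x^3 - 4x^2 - 3x + 9 term by term:
f'(x) = 6x^2 - 8x - 3
Substitute x = 2:
f'(2) = 6 * 2^2 - 8 * 2 - 3
= 24 - 16 - 3
= 5

5


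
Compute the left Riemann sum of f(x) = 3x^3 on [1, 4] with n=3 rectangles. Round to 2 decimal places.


Left Riemann sum uses left endpoints of each subinterval.
Interval: [1, 4], n = 3
dx = (4 - 1) / 3 = 1
Left endpoints: [1, 2, 3]
f values: [3, 24, 81]
Sum = dx * (sum of f values)
= 1 * 108
= 108 = 108.00

108.00


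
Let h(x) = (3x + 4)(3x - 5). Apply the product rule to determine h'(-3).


Let u(x) = 3x + 4 and v(x) = 3x - 5
u'(x) = 3
v'(x) = 3
Product rule: h'(x) = u'(x)*v(x) + u(x)*v'(x)
= 3 * (3x - 5) + (3x + 4) * 3
At x = -3:
u(-3) = 3 * (-3) + 4 = -5
v(-3) = 3 * (-3) - 5 = -14
h'(-3) = 3 * (-14) + (-5) * 3
= -42 - 15
= -57

-57


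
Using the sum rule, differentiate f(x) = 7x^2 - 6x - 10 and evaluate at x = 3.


Differentiate term by term using power and sum rules:
f(x) = 7x^2 - 6x - 10
f'(x) = 14x - 6
Substitute x = 3:
f'(3) = 14 * 3 - 6
= 42 - 6
= 36

36


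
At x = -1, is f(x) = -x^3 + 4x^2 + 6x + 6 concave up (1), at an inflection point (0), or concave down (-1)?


Concavity is determined by the sign of f''(x).
f(x) = -x^3 + 4x^2 + 6x + 6
f'(x) = -3x^2 + 8x + 6
f''(x) = -6x + 8
f''(-1) = -6 * (-1) + 8
= 6 + 8
= 14
Since f''(-1) > 0, the function is concave up (1)

1


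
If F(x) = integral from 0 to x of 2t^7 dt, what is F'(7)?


By the Fundamental Theorem of Calculus (Part 1):
If F(x) = integral from 0 to x of f(t) dt, then F'(x) = f(x)
Here f(t) = 2t^7
So F'(x) = 2x^7
Evaluate at x = 7:
F'(7) = 2 * 7^7
= 2 * 823543
= 1647086

1647086


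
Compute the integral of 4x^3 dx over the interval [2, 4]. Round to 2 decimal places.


Find the antiderivative of 4x^3:
F(x) = 4/4 * x^4
Apply the Fundamental Theorem of Calculus:
F(4) - F(2)
= 4/4 * 4^4 - 4/4 * 2^4
= 4/4 * (256 - 16)
= 4/4 * 240
= 240 = 240.00

240.00


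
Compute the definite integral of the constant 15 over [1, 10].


The integral of a constant k over [a, b] equals k * (b - a).
integral from 1 to 10 of 15 dx
= 15 * (10 - 1)
= 15 * 9
= 135

135


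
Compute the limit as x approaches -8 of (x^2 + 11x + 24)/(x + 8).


Direct substitution gives 0/0, so we factor the numerator.
Factor: (x^2 + 11x + 24) = (x + 8)(x + 3)
Cancel the common factor (x + 8):
(x^2 + 11x + 24)/(x + 8) = (x + 3)
Now substitute x = -8:
= (-8) - (-3) = -5

-5


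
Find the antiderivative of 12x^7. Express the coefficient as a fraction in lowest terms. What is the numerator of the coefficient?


Apply the power rule for integration:
integral of ax^n dx = a/(n+1) * x^(n+1) + C
integral of 12x^7 dx
= 12/8 * x^8 + C
= 3/2 * x^8 + C
The coefficient in lowest terms is 3/2, and its numerator is 3

3


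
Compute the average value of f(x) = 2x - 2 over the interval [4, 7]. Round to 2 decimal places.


Average value = 1/(b-a) * integral from a to b of f(x) dx
First compute the integral of 2x - 2:
F(x) = x^2 - 2x
F(7) = 1 * 49 - 2 * 7 = 35
F(4) = 1 * 16 - 2 * 4 = 8
Integral = 35 - 8 = 27
Average = 27 / (7 - 4) = 27 / 3
= 9 = 9.00

9.00


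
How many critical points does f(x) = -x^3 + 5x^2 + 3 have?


Find where f'(x) = 0:
f(x) = -x^3 + 5x^2 + 3
f'(x) = -3x^2 + 10x
This is a quadratic in x. Use the discriminant to count real roots.
Discriminant = (10)^2 - 4 * (-3) * 0
= 100 - 0
= 100
Since discriminant > 0, f'(x) = 0 has 2 real solutions.
Number of critical points: 2

2


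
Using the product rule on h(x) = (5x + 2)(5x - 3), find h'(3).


Let u(x) = 5x + 2 and v(x) = 5x - 3
u'(x) = 5
v'(x) = 5
Product rule: h'(x) = u'(x)*v(x) + u(x)*v'(x)
= 5 * (5x - 3) + (5x + 2) * 5
At x = 3:
u(3) = 5 * 3 + 2 = 17
v(3) = 5 * 3 - 3 = 12
h'(3) = 5 * 12 + 17 * 5
= 60 + 85
= 145

145


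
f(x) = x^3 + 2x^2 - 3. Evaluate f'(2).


Differentiate f(x) = x^3 + 2x^2 - 3 term by term:
f'(x) = 3x^2 + 4x
Substitute x = 2:
f'(2) = 3 * 2^2 + 4 * 2 + 0
= 12 + 8 + 0
= 20

20


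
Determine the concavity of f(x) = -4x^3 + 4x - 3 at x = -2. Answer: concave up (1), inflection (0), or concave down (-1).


Concavity is determined by the sign of f''(x).
f(x) = -4x^3 + 4x - 3
f'(x) = -12x^2 + 4
f''(x) = -24x
f''(-2) = -24 * (-2) + 0
= 48 + 0
= 48
Since f''(-2) > 0, the function is concave up (1)

1


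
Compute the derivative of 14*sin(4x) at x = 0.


Apply the chain rule to differentiate 14*sin(4x):
d/dx [14*sin(4x)]
= 14 * cos(4x) * d/dx(4x)
= 14 * 4 * cos(4x)
= 56 * cos(4x)
Evaluate at x = 0:
= 56 * cos(0)
= 56 * 1
= 56

56


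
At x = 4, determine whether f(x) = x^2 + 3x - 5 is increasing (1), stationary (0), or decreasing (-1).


Compute f'(x) to determine behavior:
f'(x) = 2x + 3
f'(4) = 2 * 4 + 3
= 8 + 3
= 11
Since f'(4) > 0, the function is increasing (1)

1


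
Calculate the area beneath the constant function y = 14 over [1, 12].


The area under a constant function y = 14 is a rectangle.
Width = 12 - 1 = 11
Height = 14
Area = width * height
= 11 * 14
= 154

154


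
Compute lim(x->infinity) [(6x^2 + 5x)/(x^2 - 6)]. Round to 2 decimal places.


For limits at infinity with equal-degree polynomials,
we compare leading coefficients.
Numerator leading term: 6x^2
Denominator leading term: x^2
Divide both by x^2:
lim = (6 + 5/x) / (1 - 6/x^2)
As x -> infinity, the 1/x and 1/x^2 terms vanish:
= 6/1 = 6 = 6.00

6.00


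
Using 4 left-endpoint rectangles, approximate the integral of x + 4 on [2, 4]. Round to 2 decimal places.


Left Riemann sum uses left endpoints of each subinterval.
Interval: [2, 4], n = 4
dx = (4 - 2) / 4 = 1/2
Left endpoints: [2, 5/2, 3, 7/2]
f values: [6, 13/2, 7, 15/2]
Sum = dx * (sum of f values)
= 1/2 * 27
= 27/2 = 13.50

13.50


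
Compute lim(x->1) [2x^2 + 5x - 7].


Since polynomials are continuous, we use direct substitution.
lim(x->1) of 2x^2 + 5x - 7
= 2 * 1^2 + 5 * 1 - 7
= 2 + 5 - 7
= 0

0


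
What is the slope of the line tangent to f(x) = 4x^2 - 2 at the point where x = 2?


The slope of the tangent line equals f'(x) at the point.
f(x) = 4x^2 - 2
f'(x) = 8x
At x = 2:
f'(2) = 8 * 2 + 0
= 16 + 0
= 16

16


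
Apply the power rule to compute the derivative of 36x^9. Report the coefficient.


We apply the power rule: d/dx [ax^n] = a*n * x^(n-1)
d/dx [36x^9]
= 36 * 9 * x^(9-1)
= 324x^8
The coefficient is 324

324


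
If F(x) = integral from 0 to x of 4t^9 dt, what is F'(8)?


By the Fundamental Theorem of Calculus (Part 1):
If F(x) = integral from 0 to x of f(t) dt, then F'(x) = f(x)
Here f(t) = 4t^9
So F'(x) = 4x^9
Evaluate at x = 8:
F'(8) = 4 * 8^9
= 4 * 134217728
= 536870912

536870912


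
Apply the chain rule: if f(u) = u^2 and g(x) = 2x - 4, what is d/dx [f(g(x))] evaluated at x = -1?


Using the chain rule: (f(g(x)))' = f'(g(x)) * g'(x)
First, find g(-1):
g(-1) = 2 * (-1) - 4 = -6
Next, f'(u) = 2u
And g'(x) = 2
So f'(g(-1)) * g'(-1)
= 2 * (-6) * 2
= -24

-24


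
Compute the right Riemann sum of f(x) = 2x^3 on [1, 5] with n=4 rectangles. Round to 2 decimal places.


Right Riemann sum uses right endpoints of each subinterval.
Interval: [1, 5], n = 4
dx = (5 - 1) / 4 = 1
Right endpoints: [2, 3, 4, 5]
f values: [16, 54, 128, 250]
Sum = dx * (sum of f values)
= 1 * 448
= 448 = 448.00

448.00


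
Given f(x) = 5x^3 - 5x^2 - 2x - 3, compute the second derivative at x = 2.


First derivative:
f'(x) = 15x^2 - 10x - 2
Second derivative:
f''(x) = 30x - 10
Substitute x = 2:
f''(2) = 30 * 2 - 10
= 60 - 10
= 50

50


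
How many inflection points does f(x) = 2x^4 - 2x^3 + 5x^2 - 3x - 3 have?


Inflection points occur where f''(x) = 0 and concavity changes.
f(x) = 2x^4 - 2x^3 + 5x^2 - 3x - 3
f'(x) = 8x^3 - 6x^2 + 10x - 3
f''(x) = 24x^2 - 12x + 10
This is a quadratic in x. Use the discriminant to count real roots.
Discriminant = (-12)^2 - 4 * 24 * 10
= 144 - 960
= -816
Since discriminant < 0, f''(x) = 0 has no real solutions.
Number of inflection points: 0

0


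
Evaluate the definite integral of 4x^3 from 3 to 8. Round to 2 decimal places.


Find the antiderivative of 4x^3:
F(x) = 4/4 * x^4
Apply the Fundamental Theorem of Calculus:
F(8) - F(3)
= 4/4 * 8^4 - 4/4 * 3^4
= 4/4 * (4096 - 81)
= 4/4 * 4015
= 4015 = 4015.00

4015.00


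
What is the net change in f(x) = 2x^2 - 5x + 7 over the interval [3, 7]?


Net change = f(b) - f(a)
f(x) = 2x^2 - 5x + 7
Compute f(7):
f(7) = 2 * 7^2 - 5 * 7 + 7
= 98 - 35 + 7
= 70
Compute f(3):
f(3) = 2 * 3^2 - 5 * 3 + 7
= 18 - 15 + 7
= 10
Net change = 70 - 10 = 60

60


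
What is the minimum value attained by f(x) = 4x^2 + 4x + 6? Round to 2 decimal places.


For a quadratic f(x) = ax^2 + bx + c with a > 0, the minimum is at the vertex.
Vertex x-coordinate: x = -b/(2a)
x = -(4) / (2 * 4)
x = -4/8 = -1/2
Substitute back to find the minimum value:
f(-1/2) = 4 * (-1/2)^2 + 4 * (-1/2) + 6
= 1 - 2 + 6
= 5 = 5.00

5.00


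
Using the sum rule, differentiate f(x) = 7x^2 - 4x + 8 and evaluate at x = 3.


Differentiate term by term using power and sum rules:
f(x) = 7x^2 - 4x + 8
f'(x) = 14x - 4
Substitute x = 3:
f'(3) = 14 * 3 - 4
= 42 - 4
= 38

38


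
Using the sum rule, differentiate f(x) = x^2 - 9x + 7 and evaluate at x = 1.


Differentiate term by term using power and sum rules:
f(x) = x^2 - 9x + 7
f'(x) = 2x - 9
Substitute x = 1:
f'(1) = 2 * 1 - 9
= 2 - 9
= -7

-7


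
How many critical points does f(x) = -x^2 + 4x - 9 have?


Find where f'(x) = 0:
f'(x) = -2x + 4
Set f'(x) = 0:
-2x + 4 = 0
x = -4 / (-2) = 2
This is a linear equation in x, so there is exactly one solution.
Number of critical points: 1

1


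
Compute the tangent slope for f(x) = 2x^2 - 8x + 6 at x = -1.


The slope of the tangent line equals f'(x) at the point.
f(x) = 2x^2 - 8x + 6
f'(x) = 4x - 8
At x = -1:
f'(-1) = 4 * (-1) - 8
= -4 - 8
= -12

-12


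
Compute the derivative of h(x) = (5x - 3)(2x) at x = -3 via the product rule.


Let u(x) = 5x - 3 and v(x) = 2x
u'(x) = 5
v'(x) = 2
Product rule: h'(x) = u'(x)*v(x) + u(x)*v'(x)
= 5 * (2x) + (5x - 3) * 2
At x = -3:
u(-3) = 5 * (-3) - 3 = -18
v(-3) = 2 * (-3) + 0 = -6
h'(-3) = 5 * (-6) + (-18) * 2
= -30 - 36
= -66

-66


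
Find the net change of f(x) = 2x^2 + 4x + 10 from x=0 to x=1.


Net change = f(b) - f(a)
f(x) = 2x^2 + 4x + 10
Compute f(1):
f(1) = 2 * 1^2 + 4 * 1 + 10
= 2 + 4 + 10
= 16
Compute f(0):
f(0) = 2 * 0^2 + 4 * 0 + 10
= 0 + 0 + 10
= 10
Net change = 16 - 10 = 6

6


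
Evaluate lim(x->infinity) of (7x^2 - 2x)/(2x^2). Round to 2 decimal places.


For limits at infinity with equal-degree polynomials,
we compare leading coefficients.
Numerator leading term: 7x^2
Denominator leading term: 2x^2
Divide both by x^2:
lim = (7 - 2/x) / (2)
As x -> infinity, the 1/x and 1/x^2 terms vanish:
= 7/2 = 3.50

3.50


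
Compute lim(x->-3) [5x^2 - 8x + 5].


Since polynomials are continuous, we use direct substitution.
lim(x->-3) of 5x^2 - 8x + 5
= 5 * (-3)^2 - 8 * (-3) + 5
= 45 + 24 + 5
= 74

74


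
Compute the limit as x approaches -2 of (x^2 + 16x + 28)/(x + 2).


Direct substitution gives 0/0, so we factor the numerator.
Factor: (x^2 + 16x + 28) = (x + 2)(x + 14)
Cancel the common factor (x + 2):
(x^2 + 16x + 28)/(x + 2) = (x + 14)
Now substitute x = -2:
= (-2) - (-14) = 12

12


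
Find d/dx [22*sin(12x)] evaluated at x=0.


Apply the chain rule to differentiate 22*sin(12x):
d/dx [22*sin(12x)]
= 22 * cos(12x) * d/dx(12x)
= 22 * 12 * cos(12x)
= 264 * cos(12x)
Evaluate at x = 0:
= 264 * cos(0)
= 264 * 1
= 264

264


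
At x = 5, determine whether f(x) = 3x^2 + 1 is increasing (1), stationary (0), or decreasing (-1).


Compute f'(x) to determine behavior:
f'(x) = 6x
f'(5) = 6 * 5 + 0
= 30 + 0
= 30
Since f'(5) > 0, the function is increasing (1)

1


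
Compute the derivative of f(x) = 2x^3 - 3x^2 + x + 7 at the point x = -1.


Differentiate f(x) = 2x^3 - 3x^2 + x + 7 term by term:
f'(x) = 6x^2 - 6x + 1
Substitute x = -1:
f'(-1) = 6 * (-1)^2 - 6 * (-1) + 1
= 6 + 6 + 1
= 13

13


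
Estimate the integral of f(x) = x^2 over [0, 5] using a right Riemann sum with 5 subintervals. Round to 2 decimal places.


Right Riemann sum uses right endpoints of each subinterval.
Interval: [0, 5], n = 5
dx = (5 - 0) / 5 = 1
Right endpoints: [1, 2, 3, 4, 5]
f values: [1, 4, 9, 16, 25]
Sum = dx * (sum of f values)
= 1 * 55
= 55 = 55.00

55.00


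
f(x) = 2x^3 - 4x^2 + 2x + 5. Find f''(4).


First derivative:
f'(x) = 6x^2 - 8x + 2
Second derivative:
f''(x) = 12x - 8
Substitute x = 4:
f''(4) = 12 * 4 - 8
= 48 - 8
= 40

40


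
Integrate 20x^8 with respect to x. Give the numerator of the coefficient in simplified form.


Apply the power rule for integration:
integral of ax^n dx = a/(n+1) * x^(n+1) + C
integral of 20x^8 dx
= 20/9 * x^9 + C
The coefficient in lowest terms is 20/9, and its numerator is 20

20


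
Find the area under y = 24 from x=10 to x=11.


The area under a constant function y = 24 is a rectangle.
Width = 11 - 10 = 1
Height = 24
Area = width * height
= 1 * 24
= 24

24


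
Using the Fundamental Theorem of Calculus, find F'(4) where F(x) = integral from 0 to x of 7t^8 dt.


By the Fundamental Theorem of Calculus (Part 1):
If F(x) = integral from 0 to x of f(t) dt, then F'(x) = f(x)
Here f(t) = 7t^8
So F'(x) = 7x^8
Evaluate at x = 4:
F'(4) = 7 * 4^8
= 7 * 65536
= 458752

458752


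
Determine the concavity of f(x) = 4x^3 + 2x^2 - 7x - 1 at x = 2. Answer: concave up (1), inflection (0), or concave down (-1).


Concavity is determined by the sign of f''(x).
f(x) = 4x^3 + 2x^2 - 7x - 1
f'(x) = 12x^2 + 4x - 7
f''(x) = 24x + 4
f''(2) = 24 * 2 + 4
= 48 + 4
= 52
Since f''(2) > 0, the function is concave up (1)

1


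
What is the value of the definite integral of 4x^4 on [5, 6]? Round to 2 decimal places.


Find the antiderivative of 4x^4:
F(x) = 4/5 * x^5
Apply the Fundamental Theorem of Calculus:
F(6) - F(5)
= 4/5 * 6^5 - 4/5 * 5^5
= 4/5 * (7776 - 3125)
= 4/5 * 4651
= 18604/5 = 3720.80

3720.80


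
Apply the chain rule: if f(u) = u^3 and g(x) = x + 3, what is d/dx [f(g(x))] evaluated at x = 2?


Using the chain rule: (f(g(x)))' = f'(g(x)) * g'(x)
First, find g(2):
g(2) = 1 * 2 + 3 = 5
Next, f'(u) = 3u^2
And g'(x) = 1
So f'(g(2)) * g'(2)
= 3 * 5^2 * 1
= 3 * 25 * 1
= 75

75


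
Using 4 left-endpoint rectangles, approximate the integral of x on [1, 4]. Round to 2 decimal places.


Left Riemann sum uses left endpoints of each subinterval.
Interval: [1, 4], n = 4
dx = (4 - 1) / 4 = 3/4
Left endpoints: [1, 7/4, 5/2, 13/4]
f values: [1, 7/4, 5/2, 13/4]
Sum = dx * (sum of f values)
= 3/4 * 17/2
= 51/8 ≈ 6.38

6.38


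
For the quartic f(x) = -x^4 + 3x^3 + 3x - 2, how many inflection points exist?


Inflection points occur where f''(x) = 0 and concavity changes.
f(x) = -x^4 + 3x^3 + 3x - 2
f'(x) = -4x^3 + 9x^2 + 3
f''(x) = -12x^2 + 18x
This is a quadratic in x. Use the discriminant to count real roots.
Discriminant = (18)^2 - 4 * (-12) * 0
= 324 - 0
= 324
Since discriminant > 0, f''(x) = 0 has 2 distinct real solutions.
A quadratic with two distinct real roots changes sign at each root, so concavity changes at both.
Number of inflection points: 2

2


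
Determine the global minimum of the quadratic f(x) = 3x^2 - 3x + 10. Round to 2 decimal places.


For a quadratic f(x) = ax^2 + bx + c with a > 0, the minimum is at the vertex.
Vertex x-coordinate: x = -b/(2a)
x = -(-3) / (2 * 3)
x = 3/6 = 1/2
Substitute back to find the minimum value:
f(1/2) = 3 * (1/2)^2 - 3 * (1/2) + 10
= 3/4 - 3/2 + 10
= 37/4 = 9.25

9.25


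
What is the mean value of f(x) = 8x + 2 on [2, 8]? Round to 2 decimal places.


Average value = 1/(b-a) * integral from a to b of f(x) dx
First compute the integral of 8x + 2:
F(x) = 4x^2 + 2x
F(8) = 4 * 64 + 2 * 8 = 272
F(2) = 4 * 4 + 2 * 2 = 20
Integral = 272 - 20 = 252
Average = 252 / (8 - 2) = 252 / 6
= 42 = 42.00

42.00


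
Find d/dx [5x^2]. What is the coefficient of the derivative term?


We apply the power rule: d/dx [ax^n] = a*n * x^(n-1)
d/dx [5x^2]
= 5 * 2 * x^(2-1)
= 10x
The coefficient is 10

10


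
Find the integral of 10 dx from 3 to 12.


The integral of a constant k over [a, b] equals k * (b - a).
integral from 3 to 12 of 10 dx
= 10 * (12 - 3)
= 10 * 9
= 90

90


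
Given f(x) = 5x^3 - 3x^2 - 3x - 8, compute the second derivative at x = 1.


First derivative:
f'(x) = 15x^2 - 6x - 3
Second derivative:
f''(x) = 30x - 6
Substitute x = 1:
f''(1) = 30 * 1 - 6
= 30 - 6
= 24

24


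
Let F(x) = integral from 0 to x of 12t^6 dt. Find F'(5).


By the Fundamental Theorem of Calculus (Part 1):
If F(x) = integral from 0 to x of f(t) dt, then F'(x) = f(x)
Here f(t) = 12t^6
So F'(x) = 12x^6
Evaluate at x = 5:
F'(5) = 12 * 5^6
= 12 * 15625
= 187500

187500


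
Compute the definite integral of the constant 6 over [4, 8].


The integral of a constant k over [a, b] equals k * (b - a).
integral from 4 to 8 of 6 dx
= 6 * (8 - 4)
= 6 * 4
= 24

24


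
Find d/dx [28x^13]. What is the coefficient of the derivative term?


We apply the power rule: d/dx [ax^n] = a*n * x^(n-1)
d/dx [28x^13]
= 28 * 13 * x^(13-1)
= 364x^12
The coefficient is 364

364


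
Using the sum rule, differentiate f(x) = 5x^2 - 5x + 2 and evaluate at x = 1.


Differentiate term by term using power and sum rules:
f(x) = 5x^2 - 5x + 2
f'(x) = 10x - 5
Substitute x = 1:
f'(1) = 10 * 1 - 5
= 10 - 5
= 5

5


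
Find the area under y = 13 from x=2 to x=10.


The area under a constant function y = 13 is a rectangle.
Width = 10 - 2 = 8
Height = 13
Area = width * height
= 8 * 13
= 104

104


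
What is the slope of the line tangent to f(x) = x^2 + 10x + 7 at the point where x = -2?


The slope of the tangent line equals f'(x) at the point.
f(x) = x^2 + 10x + 7
f'(x) = 2x + 10
At x = -2:
f'(-2) = 2 * (-2) + 10
= -4 + 10
= 6

6
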